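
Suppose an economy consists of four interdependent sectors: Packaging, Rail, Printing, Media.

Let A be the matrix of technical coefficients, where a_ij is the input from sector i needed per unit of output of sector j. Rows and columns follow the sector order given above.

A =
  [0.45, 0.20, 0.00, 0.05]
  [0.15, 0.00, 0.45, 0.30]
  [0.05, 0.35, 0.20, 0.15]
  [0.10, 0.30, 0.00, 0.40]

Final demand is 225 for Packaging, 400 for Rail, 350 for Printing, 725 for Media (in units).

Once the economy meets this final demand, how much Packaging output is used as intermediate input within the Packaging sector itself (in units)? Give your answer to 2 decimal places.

I − A =
  [   0.55    -0.20     0.00    -0.05]
  [  -0.15     1.00    -0.45    -0.30]
  [  -0.05    -0.35     0.80    -0.15]
  [  -0.10    -0.30     0.00     0.60]
Compute the cofactors C_ij = (−1)^(i+j)·(3×3 minor ij) of I−A; the adjugate is their transpose:
adj(I−A) = Cᵀ =
  [ 0.293250   0.108000   0.060750   0.093625]
  [ 0.116250   0.260000   0.146250   0.176250]
  [ 0.089250   0.148250   0.249250   0.143875]
  [ 0.107000   0.148000   0.083250   0.324875]
det(I−A) = Σ_j (I−A)_1j·C_1j = (0.55)(0.293250) + (-0.20)(0.116250) + (0.00)(0.089250) + (-0.05)(0.107000) = 0.1326875
(I − A)⁻¹ = adj(I−A) / det(I−A) ≈
  [   2.2101     0.8139     0.4578     0.7056]
  [   0.8761     1.9595     1.1022     1.3283]
  [   0.6726     1.1173     1.8785     1.0843]
  [   0.8064     1.1154     0.6274     2.4484]
First solve x = (I − A)⁻¹ d = adj(I−A)·d / det(I−A); in particular x_1 = (0.293250·225 + 0.108000·400 + 0.060750·350 + 0.093625·725) / 0.1326875 = 198.321875 / 0.1326875 ≈ 1494.6538.
Intermediate flow from 1 to 1: z_11 = a_11 · x_1 = 0.45 × 198.321875 / 0.1326875 = 89.24484375 / 0.1326875 ≈ 672.59.

z_11 = 672.59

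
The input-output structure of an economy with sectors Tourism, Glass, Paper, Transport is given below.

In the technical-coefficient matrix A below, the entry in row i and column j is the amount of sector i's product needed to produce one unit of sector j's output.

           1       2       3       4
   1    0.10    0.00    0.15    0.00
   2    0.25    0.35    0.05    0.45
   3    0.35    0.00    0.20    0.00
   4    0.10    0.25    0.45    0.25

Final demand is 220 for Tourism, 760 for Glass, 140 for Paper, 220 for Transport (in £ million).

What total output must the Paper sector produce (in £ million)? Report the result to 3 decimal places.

I − A =
  [   0.90     0.00    -0.15     0.00]
  [  -0.25     0.65    -0.05    -0.45]
  [  -0.35     0.00     0.80     0.00]
  [  -0.10    -0.25    -0.45     0.75]
Compute the cofactors C_ij = (−1)^(i+j)·(3×3 minor ij) of I−A; the adjugate is their transpose:
adj(I−A) = Cᵀ =
  [ 0.300000   0.000000   0.056250   0.000000]
  [ 0.270000   0.500625   0.250875   0.300375]
  [ 0.131250   0.000000   0.337500   0.000000]
  [ 0.208750   0.166875   0.293625   0.433875]
det(I−A) = Σ_j (I−A)_1j·C_1j = (0.90)(0.300000) + (0.00)(0.270000) + (-0.15)(0.131250) + (0.00)(0.208750) = 0.2503125
(I − A)⁻¹ = adj(I−A) / det(I−A) ≈
  [   1.1985     0.0000     0.2247     0.0000]
  [   1.0787     2.0000     1.0022     1.2000]
  [   0.5243     0.0000     1.3483     0.0000]
  [   0.8340     0.6667     1.1730     1.7333]
x = (I − A)⁻¹ d = adj(I−A)·d / det(I−A), with det(I−A) = 0.2503125:
  x_1 = (0.300000·220 + 0.000000·760 + 0.056250·140 + 0.000000·220) / 0.2503125 = 73.875 / 0.2503125 ≈ 295.131
  x_2 = (0.270000·220 + 0.500625·760 + 0.250875·140 + 0.300375·220) / 0.2503125 = 541.08 / 0.2503125 ≈ 2161.618
  x_3 = (0.131250·220 + 0.000000·760 + 0.337500·140 + 0.000000·220) / 0.2503125 = 76.125 / 0.2503125 ≈ 304.120
  x_4 = (0.208750·220 + 0.166875·760 + 0.293625·140 + 0.433875·220) / 0.2503125 = 309.31 / 0.2503125 ≈ 1235.695

x_3 = 304.120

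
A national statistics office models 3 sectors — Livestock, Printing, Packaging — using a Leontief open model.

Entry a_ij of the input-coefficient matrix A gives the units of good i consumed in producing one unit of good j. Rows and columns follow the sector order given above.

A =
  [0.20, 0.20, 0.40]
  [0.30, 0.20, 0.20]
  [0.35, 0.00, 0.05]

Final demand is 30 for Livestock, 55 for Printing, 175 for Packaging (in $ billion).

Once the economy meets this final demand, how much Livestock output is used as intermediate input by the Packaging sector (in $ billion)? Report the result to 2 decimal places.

z_13 = 107.06

I − A =
  [   0.80    -0.20    -0.40]
  [  -0.30     0.80    -0.20]
  [  -0.35     0.00     0.95]
Cofactors of I−A, C_ij = (−1)^(i+j)·(minor ij) (rows/columns in the sector order above):
  C_11 = (0.80)(0.95) − (-0.20)(0.00) = 0.7600
  C_12 = −[(-0.30)(0.95) − (-0.20)(-0.35)] = 0.3550
  C_13 = (-0.30)(0.00) − (0.80)(-0.35) = 0.2800
  C_21 = −[(-0.20)(0.95) − (-0.40)(0.00)] = 0.1900
  C_22 = (0.80)(0.95) − (-0.40)(-0.35) = 0.6200
  C_23 = −[(0.80)(0.00) − (-0.20)(-0.35)] = 0.0700
  C_31 = (-0.20)(-0.20) − (-0.40)(0.80) = 0.3600
  C_32 = −[(0.80)(-0.20) − (-0.40)(-0.30)] = 0.2800
  C_33 = (0.80)(0.80) − (-0.20)(-0.30) = 0.5800
det(I−A) = Σ_j (I−A)_1j·C_1j = (0.80)(0.7600) + (-0.20)(0.3550) + (-0.40)(0.2800) = 0.4250
adj(I−A) = Cᵀ =
  [ 0.7600   0.1900   0.3600]
  [ 0.3550   0.6200   0.2800]
  [ 0.2800   0.0700   0.5800]
(I − A)⁻¹ = adj(I−A) / det(I−A) ≈
  [   1.7882     0.4471     0.8471]
  [   0.8353     1.4588     0.6588]
  [   0.6588     0.1647     1.3647]
First solve x = (I − A)⁻¹ d = adj(I−A)·d / det(I−A); in particular x_3 = (0.2800·30 + 0.0700·55 + 0.5800·175) / 0.4250 = 113.75 / 0.4250 ≈ 267.6471.
Intermediate flow from 1 to 3: z_13 = a_13 · x_3 = 0.40 × 113.75 / 0.4250 = 45.50 / 0.4250 ≈ 107.06.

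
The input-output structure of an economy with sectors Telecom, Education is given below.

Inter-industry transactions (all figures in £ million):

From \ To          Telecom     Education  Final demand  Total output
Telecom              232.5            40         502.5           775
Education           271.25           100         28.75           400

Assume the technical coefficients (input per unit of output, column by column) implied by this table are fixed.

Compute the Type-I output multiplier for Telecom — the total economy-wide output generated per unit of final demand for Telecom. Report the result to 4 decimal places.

Technical coefficients a_ij = z_ij / X_j:
  a_11 = 232.5/775 = 0.30, a_21 = 271.25/775 = 0.35
  a_12 = 40/400 = 0.10, a_22 = 100/400 = 0.25
I − A =
  [   0.70    -0.10]
  [  -0.35     0.75]
det(I−A) = (0.70)(0.75) − (-0.10)(-0.35) = 0.4900
adj(I−A) = [[0.75, 0.10], [0.35, 0.70]]
(I − A)⁻¹ = adj(I−A) / det(I−A) ≈
  [   1.53061     0.20408]
  [   0.71429     1.42857]
The output multiplier for sector j is the column-j sum of the Leontief inverse (I − A)⁻¹ = adj(I−A) / det(I−A).
Column 1 of adj(I−A): (0.75, 0.35); det(I−A) = 0.4900.
m_1 = (0.75 + 0.35) / 0.4900 = 1.10 / 0.4900 ≈ 2.2449.

m_1 = 2.2449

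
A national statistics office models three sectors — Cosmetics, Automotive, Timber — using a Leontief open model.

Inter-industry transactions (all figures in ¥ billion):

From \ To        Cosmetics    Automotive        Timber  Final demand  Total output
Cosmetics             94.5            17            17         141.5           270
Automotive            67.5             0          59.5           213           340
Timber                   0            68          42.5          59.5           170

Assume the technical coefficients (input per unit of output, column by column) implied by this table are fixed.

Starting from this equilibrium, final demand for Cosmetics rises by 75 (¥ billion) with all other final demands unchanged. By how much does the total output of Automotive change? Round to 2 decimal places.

Technical coefficients a_ij = z_ij / X_j:
  a_11 = 94.5/270 = 0.35, a_21 = 67.5/270 = 0.25, a_31 = 0/270 = 0.00
  a_12 = 17/340 = 0.05, a_22 = 0/340 = 0.00, a_32 = 68/340 = 0.20
  a_13 = 17/170 = 0.10, a_23 = 59.5/170 = 0.35, a_33 = 42.5/170 = 0.25
I − A =
  [   0.65    -0.05    -0.10]
  [  -0.25     1.00    -0.35]
  [   0.00    -0.20     0.75]
Cofactors of I−A, C_ij = (−1)^(i+j)·(minor ij) (rows/columns in the sector order above):
  C_11 = (1.00)(0.75) − (-0.35)(-0.20) = 0.6800
  C_12 = −[(-0.25)(0.75) − (-0.35)(0.00)] = 0.1875
  C_13 = (-0.25)(-0.20) − (1.00)(0.00) = 0.0500
  C_21 = −[(-0.05)(0.75) − (-0.10)(-0.20)] = 0.0575
  C_22 = (0.65)(0.75) − (-0.10)(0.00) = 0.4875
  C_23 = −[(0.65)(-0.20) − (-0.05)(0.00)] = 0.1300
  C_31 = (-0.05)(-0.35) − (-0.10)(1.00) = 0.1175
  C_32 = −[(0.65)(-0.35) − (-0.10)(-0.25)] = 0.2525
  C_33 = (0.65)(1.00) − (-0.05)(-0.25) = 0.6375
det(I−A) = Σ_j (I−A)_1j·C_1j = (0.65)(0.6800) + (-0.05)(0.1875) + (-0.10)(0.0500) = 0.427625
adj(I−A) = Cᵀ =
  [ 0.6800   0.0575   0.1175]
  [ 0.1875   0.4875   0.2525]
  [ 0.0500   0.1300   0.6375]
(I − A)⁻¹ = adj(I−A) / det(I−A) ≈
  [   1.5902     0.1345     0.2748]
  [   0.4385     1.1400     0.5905]
  [   0.1169     0.3040     1.4908]
Δx = (I − A)⁻¹ Δd with Δd having +75 in the Cosmetics component and 0 elsewhere.
So Δx_2 = L_21 · (+75), where L_21 = adj(I−A)_21 / det(I−A) = 0.1875 / 0.427625.
Δx_2 = 0.1875 × (+75) / 0.427625 = 14.0625 / 0.427625 ≈ 32.89.

Δx_2 = 32.89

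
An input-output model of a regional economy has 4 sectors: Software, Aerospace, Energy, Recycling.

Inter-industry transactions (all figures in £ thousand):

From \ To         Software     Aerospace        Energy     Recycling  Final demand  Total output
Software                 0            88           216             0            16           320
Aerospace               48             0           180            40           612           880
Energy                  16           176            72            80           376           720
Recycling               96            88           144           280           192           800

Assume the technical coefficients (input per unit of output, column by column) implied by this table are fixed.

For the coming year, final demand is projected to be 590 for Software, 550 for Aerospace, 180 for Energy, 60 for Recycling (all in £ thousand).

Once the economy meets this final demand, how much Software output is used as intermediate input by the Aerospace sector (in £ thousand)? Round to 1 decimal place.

z_12 = 84.2

Technical coefficients a_ij = z_ij / X_j:
  a_11 = 0/320 = 0.00, a_21 = 48/320 = 0.15, a_31 = 16/320 = 0.05, a_41 = 96/320 = 0.30
  a_12 = 88/880 = 0.10, a_22 = 0/880 = 0.00, a_32 = 176/880 = 0.20, a_42 = 88/880 = 0.10
  a_13 = 216/720 = 0.30, a_23 = 180/720 = 0.25, a_33 = 72/720 = 0.10, a_43 = 144/720 = 0.20
  a_14 = 0/800 = 0.00, a_24 = 40/800 = 0.05, a_34 = 80/800 = 0.10, a_44 = 280/800 = 0.35
I − A =
  [   1.00    -0.10    -0.30     0.00]
  [  -0.15     1.00    -0.25    -0.05]
  [  -0.05    -0.20     0.90    -0.10]
  [  -0.30    -0.10    -0.20     0.65]
Compute the cofactors C_ij = (−1)^(i+j)·(3×3 minor ij) of I−A; the adjugate is their transpose:
adj(I−A) = Cᵀ =
  [ 0.523500   0.098500   0.210750   0.040000]
  [ 0.114375   0.546250   0.206250   0.073750]
  [ 0.086250   0.146250   0.633750   0.108750]
  [ 0.285750   0.174500   0.324000   0.811250]
det(I−A) = Σ_j (I−A)_1j·C_1j = (1.00)(0.523500) + (-0.10)(0.114375) + (-0.30)(0.086250) + (0.00)(0.285750) = 0.4861875
(I − A)⁻¹ = adj(I−A) / det(I−A) ≈
  [   1.0767     0.2026     0.4335     0.0823]
  [   0.2352     1.1235     0.4242     0.1517]
  [   0.1774     0.3008     1.3035     0.2237]
  [   0.5877     0.3589     0.6664     1.6686]
First solve x = (I − A)⁻¹ d = adj(I−A)·d / det(I−A); in particular x_2 = (0.114375·590 + 0.546250·550 + 0.206250·180 + 0.073750·60) / 0.4861875 = 409.46875 / 0.4861875 ≈ 842.203.
Intermediate flow from 1 to 2: z_12 = a_12 · x_2 = 0.10 × 409.46875 / 0.4861875 = 40.946875 / 0.4861875 ≈ 84.2.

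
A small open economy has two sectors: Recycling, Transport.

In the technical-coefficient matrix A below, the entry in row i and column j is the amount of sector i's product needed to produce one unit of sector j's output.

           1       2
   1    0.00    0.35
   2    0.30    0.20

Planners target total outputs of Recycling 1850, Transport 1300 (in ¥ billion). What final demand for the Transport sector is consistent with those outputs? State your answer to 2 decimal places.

d_2 = 485.00

I − A =
  [   1.00    -0.35]
  [  -0.30     0.80]
d = (I − A) x:
  d_1 = (+1.00)·1850 + (-0.35)·1300 = 1395.00
  d_2 = (-0.30)·1850 + (+0.80)·1300 = 485.00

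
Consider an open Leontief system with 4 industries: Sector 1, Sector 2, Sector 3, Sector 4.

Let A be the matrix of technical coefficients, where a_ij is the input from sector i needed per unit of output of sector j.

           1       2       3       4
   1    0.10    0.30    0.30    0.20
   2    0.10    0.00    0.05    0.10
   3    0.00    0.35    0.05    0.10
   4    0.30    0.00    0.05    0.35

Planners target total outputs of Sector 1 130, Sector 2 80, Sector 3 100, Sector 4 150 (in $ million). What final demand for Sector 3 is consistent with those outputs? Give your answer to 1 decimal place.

I − A =
  [   0.90    -0.30    -0.30    -0.20]
  [  -0.10     1.00    -0.05    -0.10]
  [   0.00    -0.35     0.95    -0.10]
  [  -0.30     0.00    -0.05     0.65]
d = (I − A) x:
  d_1 = (+0.90)·130 + (-0.30)·80 + (-0.30)·100 + (-0.20)·150 = 33.0
  d_2 = (-0.10)·130 + (+1.00)·80 + (-0.05)·100 + (-0.10)·150 = 47.0
  d_3 = (+0.00)·130 + (-0.35)·80 + (+0.95)·100 + (-0.10)·150 = 52.0
  d_4 = (-0.30)·130 + (+0.00)·80 + (-0.05)·100 + (+0.65)·150 = 53.5

d_3 = 52.0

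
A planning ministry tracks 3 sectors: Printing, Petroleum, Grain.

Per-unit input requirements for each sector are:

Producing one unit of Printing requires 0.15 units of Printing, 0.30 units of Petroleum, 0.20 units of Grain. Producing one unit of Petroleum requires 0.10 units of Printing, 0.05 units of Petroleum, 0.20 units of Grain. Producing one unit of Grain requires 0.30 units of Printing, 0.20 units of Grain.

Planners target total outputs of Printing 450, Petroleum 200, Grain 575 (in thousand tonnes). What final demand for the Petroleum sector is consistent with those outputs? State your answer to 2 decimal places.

I − A =
  [   0.85    -0.10    -0.30]
  [  -0.30     0.95     0.00]
  [  -0.20    -0.20     0.80]
d = (I − A) x:
  d_1 = (+0.85)·450 + (-0.10)·200 + (-0.30)·575 = 190.00
  d_2 = (-0.30)·450 + (+0.95)·200 + (+0.00)·575 = 55.00
  d_3 = (-0.20)·450 + (-0.20)·200 + (+0.80)·575 = 330.00

d_2 = 55.00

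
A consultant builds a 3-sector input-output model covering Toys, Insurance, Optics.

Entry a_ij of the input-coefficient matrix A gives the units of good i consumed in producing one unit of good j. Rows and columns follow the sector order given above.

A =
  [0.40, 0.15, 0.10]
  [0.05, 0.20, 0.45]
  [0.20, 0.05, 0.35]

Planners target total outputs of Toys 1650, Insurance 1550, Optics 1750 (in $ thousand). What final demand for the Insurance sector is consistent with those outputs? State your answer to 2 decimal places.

I − A =
  [   0.60    -0.15    -0.10]
  [  -0.05     0.80    -0.45]
  [  -0.20    -0.05     0.65]
d = (I − A) x:
  d_T = (+0.60)·1650 + (-0.15)·1550 + (-0.10)·1750 = 582.50
  d_I = (-0.05)·1650 + (+0.80)·1550 + (-0.45)·1750 = 370.00
  d_O = (-0.20)·1650 + (-0.05)·1550 + (+0.65)·1750 = 730.00

d_I = 370.00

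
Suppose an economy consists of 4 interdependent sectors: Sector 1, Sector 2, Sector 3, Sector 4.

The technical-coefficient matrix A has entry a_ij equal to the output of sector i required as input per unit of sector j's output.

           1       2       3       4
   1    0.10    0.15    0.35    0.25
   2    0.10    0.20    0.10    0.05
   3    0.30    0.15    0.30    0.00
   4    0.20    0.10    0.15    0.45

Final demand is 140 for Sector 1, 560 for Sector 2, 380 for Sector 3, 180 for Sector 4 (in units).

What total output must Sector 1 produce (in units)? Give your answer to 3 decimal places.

x_1 = 1208.340

I − A =
  [   0.90    -0.15    -0.35    -0.25]
  [  -0.10     0.80    -0.10    -0.05]
  [  -0.30    -0.15     0.70     0.00]
  [  -0.20    -0.10    -0.15     0.55]
Compute the cofactors C_ij = (−1)^(i+j)·(3×3 minor ij) of I−A; the adjugate is their transpose:
adj(I−A) = Cᵀ =
  [ 0.295125   0.109750   0.194125   0.144125]
  [ 0.064250   0.242500   0.077750   0.051250]
  [ 0.140250   0.099000   0.339250   0.072750]
  [ 0.157250   0.111000   0.177250   0.386250]
det(I−A) = Σ_j (I−A)_1j·C_1j = (0.90)(0.295125) + (-0.15)(0.064250) + (-0.35)(0.140250) + (-0.25)(0.157250) = 0.167575
(I − A)⁻¹ = adj(I−A) / det(I−A) ≈
  [   1.7612     0.6549     1.1584     0.8601]
  [   0.3834     1.4471     0.4640     0.3058]
  [   0.8369     0.5908     2.0245     0.4341]
  [   0.9384     0.6624     1.0577     2.3049]
x = (I − A)⁻¹ d = adj(I−A)·d / det(I−A), with det(I−A) = 0.167575:
  x_1 = (0.295125·140 + 0.109750·560 + 0.194125·380 + 0.144125·180) / 0.167575 = 202.4875 / 0.167575 ≈ 1208.340
  x_2 = (0.064250·140 + 0.242500·560 + 0.077750·380 + 0.051250·180) / 0.167575 = 183.565 / 0.167575 ≈ 1095.420
  x_3 = (0.140250·140 + 0.099000·560 + 0.339250·380 + 0.072750·180) / 0.167575 = 217.085 / 0.167575 ≈ 1295.450
  x_4 = (0.157250·140 + 0.111000·560 + 0.177250·380 + 0.386250·180) / 0.167575 = 221.055 / 0.167575 ≈ 1319.141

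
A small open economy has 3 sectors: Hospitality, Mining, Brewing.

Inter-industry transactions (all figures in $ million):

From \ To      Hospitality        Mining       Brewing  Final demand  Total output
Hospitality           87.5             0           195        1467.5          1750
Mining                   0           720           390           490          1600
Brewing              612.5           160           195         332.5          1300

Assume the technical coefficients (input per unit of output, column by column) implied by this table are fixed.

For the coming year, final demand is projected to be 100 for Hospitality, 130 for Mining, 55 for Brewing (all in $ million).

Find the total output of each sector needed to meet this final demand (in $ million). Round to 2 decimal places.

x_H = 129.90, x_M = 321.46, x_B = 156.01

Technical coefficients a_ij = z_ij / X_j:
  a_HH = 87.5/1750 = 0.05, a_MH = 0/1750 = 0.00, a_BH = 612.5/1750 = 0.35
  a_HM = 0/1600 = 0.00, a_MM = 720/1600 = 0.45, a_BM = 160/1600 = 0.10
  a_HB = 195/1300 = 0.15, a_MB = 390/1300 = 0.30, a_BB = 195/1300 = 0.15
I − A =
  [   0.95     0.00    -0.15]
  [   0.00     0.55    -0.30]
  [  -0.35    -0.10     0.85]
Cofactors of I−A, C_ij = (−1)^(i+j)·(minor ij) (rows/columns in the sector order above):
  C_11 = (0.55)(0.85) − (-0.30)(-0.10) = 0.4375
  C_12 = −[(0.00)(0.85) − (-0.30)(-0.35)] = 0.1050
  C_13 = (0.00)(-0.10) − (0.55)(-0.35) = 0.1925
  C_21 = −[(0.00)(0.85) − (-0.15)(-0.10)] = 0.0150
  C_22 = (0.95)(0.85) − (-0.15)(-0.35) = 0.7550
  C_23 = −[(0.95)(-0.10) − (0.00)(-0.35)] = 0.0950
  C_31 = (0.00)(-0.30) − (-0.15)(0.55) = 0.0825
  C_32 = −[(0.95)(-0.30) − (-0.15)(0.00)] = 0.2850
  C_33 = (0.95)(0.55) − (0.00)(0.00) = 0.5225
det(I−A) = Σ_j (I−A)_1j·C_1j = (0.95)(0.4375) + (0.00)(0.1050) + (-0.15)(0.1925) = 0.38675
adj(I−A) = Cᵀ =
  [ 0.4375   0.0150   0.0825]
  [ 0.1050   0.7550   0.2850]
  [ 0.1925   0.0950   0.5225]
(I − A)⁻¹ = adj(I−A) / det(I−A) ≈
  [   1.1312     0.0388     0.2133]
  [   0.2715     1.9522     0.7369]
  [   0.4977     0.2456     1.3510]
x = (I − A)⁻¹ d = adj(I−A)·d / det(I−A), with det(I−A) = 0.38675:
  x_H = (0.4375·100 + 0.0150·130 + 0.0825·55) / 0.38675 = 50.2375 / 0.38675 ≈ 129.90
  x_M = (0.1050·100 + 0.7550·130 + 0.2850·55) / 0.38675 = 124.325 / 0.38675 ≈ 321.46
  x_B = (0.1925·100 + 0.0950·130 + 0.5225·55) / 0.38675 = 60.3375 / 0.38675 ≈ 156.01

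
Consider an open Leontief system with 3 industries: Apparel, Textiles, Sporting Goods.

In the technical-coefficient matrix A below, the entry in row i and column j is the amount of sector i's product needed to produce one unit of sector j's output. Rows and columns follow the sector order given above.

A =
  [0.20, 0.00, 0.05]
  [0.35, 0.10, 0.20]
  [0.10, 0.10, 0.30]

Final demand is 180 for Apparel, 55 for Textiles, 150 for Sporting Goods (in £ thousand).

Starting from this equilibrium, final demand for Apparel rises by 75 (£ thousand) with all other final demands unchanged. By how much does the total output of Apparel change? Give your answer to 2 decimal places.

I − A =
  [   0.80     0.00    -0.05]
  [  -0.35     0.90    -0.20]
  [  -0.10    -0.10     0.70]
Cofactors of I−A, C_ij = (−1)^(i+j)·(minor ij) (rows/columns in the sector order above):
  C_11 = (0.90)(0.70) − (-0.20)(-0.10) = 0.6100
  C_12 = −[(-0.35)(0.70) − (-0.20)(-0.10)] = 0.2650
  C_13 = (-0.35)(-0.10) − (0.90)(-0.10) = 0.1250
  C_21 = −[(0.00)(0.70) − (-0.05)(-0.10)] = 0.0050
  C_22 = (0.80)(0.70) − (-0.05)(-0.10) = 0.5550
  C_23 = −[(0.80)(-0.10) − (0.00)(-0.10)] = 0.0800
  C_31 = (0.00)(-0.20) − (-0.05)(0.90) = 0.0450
  C_32 = −[(0.80)(-0.20) − (-0.05)(-0.35)] = 0.1775
  C_33 = (0.80)(0.90) − (0.00)(-0.35) = 0.7200
det(I−A) = Σ_j (I−A)_1j·C_1j = (0.80)(0.6100) + (0.00)(0.2650) + (-0.05)(0.1250) = 0.48175
adj(I−A) = Cᵀ =
  [ 0.6100   0.0050   0.0450]
  [ 0.2650   0.5550   0.1775]
  [ 0.1250   0.0800   0.7200]
(I − A)⁻¹ = adj(I−A) / det(I−A) ≈
  [   1.2662     0.0104     0.0934]
  [   0.5501     1.1520     0.3684]
  [   0.2595     0.1661     1.4946]
Δx = (I − A)⁻¹ Δd with Δd having +75 in the Apparel component and 0 elsewhere.
So Δx_1 = L_11 · (+75), where L_11 = adj(I−A)_11 / det(I−A) = 0.6100 / 0.48175.
Δx_1 = 0.6100 × (+75) / 0.48175 = 45.75 / 0.48175 ≈ 94.97.

Δx_1 = 94.97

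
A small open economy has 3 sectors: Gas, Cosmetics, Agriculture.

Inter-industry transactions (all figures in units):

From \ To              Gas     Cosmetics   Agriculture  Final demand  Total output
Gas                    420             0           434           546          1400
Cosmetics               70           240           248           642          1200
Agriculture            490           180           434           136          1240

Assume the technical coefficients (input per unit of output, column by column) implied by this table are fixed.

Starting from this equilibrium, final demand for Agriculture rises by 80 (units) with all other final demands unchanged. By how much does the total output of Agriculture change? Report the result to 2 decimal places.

Δx_A = 184.84

Technical coefficients a_ij = z_ij / X_j:
  a_GG = 420/1400 = 0.30, a_CG = 70/1400 = 0.05, a_AG = 490/1400 = 0.35
  a_GC = 0/1200 = 0.00, a_CC = 240/1200 = 0.20, a_AC = 180/1200 = 0.15
  a_GA = 434/1240 = 0.35, a_CA = 248/1240 = 0.20, a_AA = 434/1240 = 0.35
I − A =
  [   0.70     0.00    -0.35]
  [  -0.05     0.80    -0.20]
  [  -0.35    -0.15     0.65]
Cofactors of I−A, C_ij = (−1)^(i+j)·(minor ij) (rows/columns in the sector order above):
  C_11 = (0.80)(0.65) − (-0.20)(-0.15) = 0.4900
  C_12 = −[(-0.05)(0.65) − (-0.20)(-0.35)] = 0.1025
  C_13 = (-0.05)(-0.15) − (0.80)(-0.35) = 0.2875
  C_21 = −[(0.00)(0.65) − (-0.35)(-0.15)] = 0.0525
  C_22 = (0.70)(0.65) − (-0.35)(-0.35) = 0.3325
  C_23 = −[(0.70)(-0.15) − (0.00)(-0.35)] = 0.1050
  C_31 = (0.00)(-0.20) − (-0.35)(0.80) = 0.2800
  C_32 = −[(0.70)(-0.20) − (-0.35)(-0.05)] = 0.1575
  C_33 = (0.70)(0.80) − (0.00)(-0.05) = 0.5600
det(I−A) = Σ_j (I−A)_1j·C_1j = (0.70)(0.4900) + (0.00)(0.1025) + (-0.35)(0.2875) = 0.242375
adj(I−A) = Cᵀ =
  [ 0.4900   0.0525   0.2800]
  [ 0.1025   0.3325   0.1575]
  [ 0.2875   0.1050   0.5600]
(I − A)⁻¹ = adj(I−A) / det(I−A) ≈
  [   2.0217     0.2166     1.1552]
  [   0.4229     1.3718     0.6498]
  [   1.1862     0.4332     2.3105]
Δx = (I − A)⁻¹ Δd with Δd having +80 in the Agriculture component and 0 elsewhere.
So Δx_A = L_AA · (+80), where L_AA = adj(I−A)_AA / det(I−A) = 0.5600 / 0.242375.
Δx_A = 0.5600 × (+80) / 0.242375 = 44.80 / 0.242375 ≈ 184.84.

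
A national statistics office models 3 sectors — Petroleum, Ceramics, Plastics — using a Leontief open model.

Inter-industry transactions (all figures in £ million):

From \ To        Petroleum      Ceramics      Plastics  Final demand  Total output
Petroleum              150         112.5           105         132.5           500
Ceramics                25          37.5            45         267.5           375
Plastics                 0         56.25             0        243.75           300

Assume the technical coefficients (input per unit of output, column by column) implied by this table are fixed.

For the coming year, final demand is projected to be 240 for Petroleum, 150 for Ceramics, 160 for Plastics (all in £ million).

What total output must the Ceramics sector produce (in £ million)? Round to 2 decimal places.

Technical coefficients a_ij = z_ij / X_j:
  a_11 = 150/500 = 0.30, a_21 = 25/500 = 0.05, a_31 = 0/500 = 0.00
  a_12 = 112.5/375 = 0.30, a_22 = 37.5/375 = 0.10, a_32 = 56.25/375 = 0.15
  a_13 = 105/300 = 0.35, a_23 = 45/300 = 0.15, a_33 = 0/300 = 0.00
I − A =
  [   0.70    -0.30    -0.35]
  [  -0.05     0.90    -0.15]
  [   0.00    -0.15     1.00]
Cofactors of I−A, C_ij = (−1)^(i+j)·(minor ij) (rows/columns in the sector order above):
  C_11 = (0.90)(1.00) − (-0.15)(-0.15) = 0.8775
  C_12 = −[(-0.05)(1.00) − (-0.15)(0.00)] = 0.0500
  C_13 = (-0.05)(-0.15) − (0.90)(0.00) = 0.0075
  C_21 = −[(-0.30)(1.00) − (-0.35)(-0.15)] = 0.3525
  C_22 = (0.70)(1.00) − (-0.35)(0.00) = 0.7000
  C_23 = −[(0.70)(-0.15) − (-0.30)(0.00)] = 0.1050
  C_31 = (-0.30)(-0.15) − (-0.35)(0.90) = 0.3600
  C_32 = −[(0.70)(-0.15) − (-0.35)(-0.05)] = 0.1225
  C_33 = (0.70)(0.90) − (-0.30)(-0.05) = 0.6150
det(I−A) = Σ_j (I−A)_1j·C_1j = (0.70)(0.8775) + (-0.30)(0.0500) + (-0.35)(0.0075) = 0.596625
adj(I−A) = Cᵀ =
  [ 0.8775   0.3525   0.3600]
  [ 0.0500   0.7000   0.1225]
  [ 0.0075   0.1050   0.6150]
(I − A)⁻¹ = adj(I−A) / det(I−A) ≈
  [   1.4708     0.5908     0.6034]
  [   0.0838     1.1733     0.2053]
  [   0.0126     0.1760     1.0308]
x = (I − A)⁻¹ d = adj(I−A)·d / det(I−A), with det(I−A) = 0.596625:
  x_1 = (0.8775·240 + 0.3525·150 + 0.3600·160) / 0.596625 = 321.075 / 0.596625 ≈ 538.15
  x_2 = (0.0500·240 + 0.7000·150 + 0.1225·160) / 0.596625 = 136.60 / 0.596625 ≈ 228.95
  x_3 = (0.0075·240 + 0.1050·150 + 0.6150·160) / 0.596625 = 115.95 / 0.596625 ≈ 194.34

x_2 = 228.95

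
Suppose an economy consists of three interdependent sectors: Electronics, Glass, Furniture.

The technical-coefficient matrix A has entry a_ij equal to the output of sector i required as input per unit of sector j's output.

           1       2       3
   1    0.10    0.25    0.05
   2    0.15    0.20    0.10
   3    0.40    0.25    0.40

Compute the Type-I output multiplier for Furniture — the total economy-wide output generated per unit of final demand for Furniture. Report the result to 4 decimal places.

m_3 = 2.3529

I − A =
  [   0.90    -0.25    -0.05]
  [  -0.15     0.80    -0.10]
  [  -0.40    -0.25     0.60]
Cofactors of I−A, C_ij = (−1)^(i+j)·(minor ij) (rows/columns in the sector order above):
  C_11 = (0.80)(0.60) − (-0.10)(-0.25) = 0.4550
  C_12 = −[(-0.15)(0.60) − (-0.10)(-0.40)] = 0.1300
  C_13 = (-0.15)(-0.25) − (0.80)(-0.40) = 0.3575
  C_21 = −[(-0.25)(0.60) − (-0.05)(-0.25)] = 0.1625
  C_22 = (0.90)(0.60) − (-0.05)(-0.40) = 0.5200
  C_23 = −[(0.90)(-0.25) − (-0.25)(-0.40)] = 0.3250
  C_31 = (-0.25)(-0.10) − (-0.05)(0.80) = 0.0650
  C_32 = −[(0.90)(-0.10) − (-0.05)(-0.15)] = 0.0975
  C_33 = (0.90)(0.80) − (-0.25)(-0.15) = 0.6825
det(I−A) = Σ_j (I−A)_1j·C_1j = (0.90)(0.4550) + (-0.25)(0.1300) + (-0.05)(0.3575) = 0.359125
adj(I−A) = Cᵀ =
  [ 0.4550   0.1625   0.0650]
  [ 0.1300   0.5200   0.0975]
  [ 0.3575   0.3250   0.6825]
(I − A)⁻¹ = adj(I−A) / det(I−A) ≈
  [   1.26697     0.45249     0.18100]
  [   0.36199     1.44796     0.27149]
  [   0.99548     0.90498     1.90045]
The output multiplier for sector j is the column-j sum of the Leontief inverse (I − A)⁻¹ = adj(I−A) / det(I−A).
Column 3 of adj(I−A): (0.0650, 0.0975, 0.6825); det(I−A) = 0.359125.
m_3 = (0.0650 + 0.0975 + 0.6825) / 0.359125 = 0.845 / 0.359125 ≈ 2.3529.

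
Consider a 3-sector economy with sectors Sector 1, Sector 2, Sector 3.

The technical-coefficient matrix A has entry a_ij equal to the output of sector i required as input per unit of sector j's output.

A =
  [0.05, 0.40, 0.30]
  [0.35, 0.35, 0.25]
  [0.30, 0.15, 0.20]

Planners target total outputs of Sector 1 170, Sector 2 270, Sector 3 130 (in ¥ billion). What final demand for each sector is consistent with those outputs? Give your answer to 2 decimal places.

I − A =
  [   0.95    -0.40    -0.30]
  [  -0.35     0.65    -0.25]
  [  -0.30    -0.15     0.80]
d = (I − A) x:
  d_1 = (+0.95)·170 + (-0.40)·270 + (-0.30)·130 = 14.50
  d_2 = (-0.35)·170 + (+0.65)·270 + (-0.25)·130 = 83.50
  d_3 = (-0.30)·170 + (-0.15)·270 + (+0.80)·130 = 12.50

d_1 = 14.50, d_2 = 83.50, d_3 = 12.50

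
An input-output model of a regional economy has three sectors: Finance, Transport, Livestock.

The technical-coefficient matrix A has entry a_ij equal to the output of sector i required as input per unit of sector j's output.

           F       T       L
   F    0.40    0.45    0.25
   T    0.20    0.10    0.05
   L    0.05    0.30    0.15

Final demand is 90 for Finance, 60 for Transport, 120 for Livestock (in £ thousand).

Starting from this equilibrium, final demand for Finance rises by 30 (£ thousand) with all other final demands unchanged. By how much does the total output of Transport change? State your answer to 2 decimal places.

Δx_T = 14.95

I − A =
  [   0.60    -0.45    -0.25]
  [  -0.20     0.90    -0.05]
  [  -0.05    -0.30     0.85]
Cofactors of I−A, C_ij = (−1)^(i+j)·(minor ij) (rows/columns in the sector order above):
  C_11 = (0.90)(0.85) − (-0.05)(-0.30) = 0.7500
  C_12 = −[(-0.20)(0.85) − (-0.05)(-0.05)] = 0.1725
  C_13 = (-0.20)(-0.30) − (0.90)(-0.05) = 0.1050
  C_21 = −[(-0.45)(0.85) − (-0.25)(-0.30)] = 0.4575
  C_22 = (0.60)(0.85) − (-0.25)(-0.05) = 0.4975
  C_23 = −[(0.60)(-0.30) − (-0.45)(-0.05)] = 0.2025
  C_31 = (-0.45)(-0.05) − (-0.25)(0.90) = 0.2475
  C_32 = −[(0.60)(-0.05) − (-0.25)(-0.20)] = 0.0800
  C_33 = (0.60)(0.90) − (-0.45)(-0.20) = 0.4500
det(I−A) = Σ_j (I−A)_1j·C_1j = (0.60)(0.7500) + (-0.45)(0.1725) + (-0.25)(0.1050) = 0.346125
adj(I−A) = Cᵀ =
  [ 0.7500   0.4575   0.2475]
  [ 0.1725   0.4975   0.0800]
  [ 0.1050   0.2025   0.4500]
(I − A)⁻¹ = adj(I−A) / det(I−A) ≈
  [   2.1668     1.3218     0.7151]
  [   0.4984     1.4373     0.2311]
  [   0.3034     0.5850     1.3001]
Δx = (I − A)⁻¹ Δd with Δd having +30 in the Finance component and 0 elsewhere.
So Δx_T = L_TF · (+30), where L_TF = adj(I−A)_TF / det(I−A) = 0.1725 / 0.346125.
Δx_T = 0.1725 × (+30) / 0.346125 = 5.175 / 0.346125 ≈ 14.95.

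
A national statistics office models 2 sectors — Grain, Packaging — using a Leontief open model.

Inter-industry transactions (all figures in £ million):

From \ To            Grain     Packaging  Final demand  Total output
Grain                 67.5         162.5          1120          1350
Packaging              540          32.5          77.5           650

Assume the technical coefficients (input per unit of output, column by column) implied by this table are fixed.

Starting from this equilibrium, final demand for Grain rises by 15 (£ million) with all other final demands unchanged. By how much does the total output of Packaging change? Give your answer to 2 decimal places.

Technical coefficients a_ij = z_ij / X_j:
  a_11 = 67.5/1350 = 0.05, a_21 = 540/1350 = 0.40
  a_12 = 162.5/650 = 0.25, a_22 = 32.5/650 = 0.05
I − A =
  [   0.95    -0.25]
  [  -0.40     0.95]
det(I−A) = (0.95)(0.95) − (-0.25)(-0.40) = 0.8025
adj(I−A) = [[0.95, 0.25], [0.40, 0.95]]
(I − A)⁻¹ = adj(I−A) / det(I−A) ≈
  [   1.1838     0.3115]
  [   0.4984     1.1838]
Δx = (I − A)⁻¹ Δd with Δd having +15 in the Grain component and 0 elsewhere.
So Δx_2 = L_21 · (+15), where L_21 = adj(I−A)_21 / det(I−A) = 0.40 / 0.8025.
Δx_2 = 0.40 × (+15) / 0.8025 = 6.00 / 0.8025 ≈ 7.48.

Δx_2 = 7.48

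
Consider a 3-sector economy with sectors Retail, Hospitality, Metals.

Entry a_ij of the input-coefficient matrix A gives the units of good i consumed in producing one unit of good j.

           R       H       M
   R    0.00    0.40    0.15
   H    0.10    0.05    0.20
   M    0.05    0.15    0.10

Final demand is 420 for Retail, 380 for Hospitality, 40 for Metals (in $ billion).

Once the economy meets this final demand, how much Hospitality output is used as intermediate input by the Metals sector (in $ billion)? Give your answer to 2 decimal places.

z_HM = 32.81

I − A =
  [   1.00    -0.40    -0.15]
  [  -0.10     0.95    -0.20]
  [  -0.05    -0.15     0.90]
Cofactors of I−A, C_ij = (−1)^(i+j)·(minor ij) (rows/columns in the sector order above):
  C_11 = (0.95)(0.90) − (-0.20)(-0.15) = 0.8250
  C_12 = −[(-0.10)(0.90) − (-0.20)(-0.05)] = 0.1000
  C_13 = (-0.10)(-0.15) − (0.95)(-0.05) = 0.0625
  C_21 = −[(-0.40)(0.90) − (-0.15)(-0.15)] = 0.3825
  C_22 = (1.00)(0.90) − (-0.15)(-0.05) = 0.8925
  C_23 = −[(1.00)(-0.15) − (-0.40)(-0.05)] = 0.1700
  C_31 = (-0.40)(-0.20) − (-0.15)(0.95) = 0.2225
  C_32 = −[(1.00)(-0.20) − (-0.15)(-0.10)] = 0.2150
  C_33 = (1.00)(0.95) − (-0.40)(-0.10) = 0.9100
det(I−A) = Σ_j (I−A)_1j·C_1j = (1.00)(0.8250) + (-0.40)(0.1000) + (-0.15)(0.0625) = 0.775625
adj(I−A) = Cᵀ =
  [ 0.8250   0.3825   0.2225]
  [ 0.1000   0.8925   0.2150]
  [ 0.0625   0.1700   0.9100]
(I − A)⁻¹ = adj(I−A) / det(I−A) ≈
  [   1.0637     0.4932     0.2869]
  [   0.1289     1.1507     0.2772]
  [   0.0806     0.2192     1.1732]
First solve x = (I − A)⁻¹ d = adj(I−A)·d / det(I−A); in particular x_M = (0.0625·420 + 0.1700·380 + 0.9100·40) / 0.775625 = 127.25 / 0.775625 ≈ 164.0612.
Intermediate flow from H to M: z_HM = a_HM · x_M = 0.20 × 127.25 / 0.775625 = 25.45 / 0.775625 ≈ 32.81.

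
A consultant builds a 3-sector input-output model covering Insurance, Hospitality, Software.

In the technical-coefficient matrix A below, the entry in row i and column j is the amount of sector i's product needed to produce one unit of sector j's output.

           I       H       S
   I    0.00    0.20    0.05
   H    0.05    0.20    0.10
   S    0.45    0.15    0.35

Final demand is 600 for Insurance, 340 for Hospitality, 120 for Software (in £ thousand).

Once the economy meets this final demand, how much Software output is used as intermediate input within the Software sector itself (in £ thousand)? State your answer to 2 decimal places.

I − A =
  [   1.00    -0.20    -0.05]
  [  -0.05     0.80    -0.10]
  [  -0.45    -0.15     0.65]
Cofactors of I−A, C_ij = (−1)^(i+j)·(minor ij) (rows/columns in the sector order above):
  C_11 = (0.80)(0.65) − (-0.10)(-0.15) = 0.5050
  C_12 = −[(-0.05)(0.65) − (-0.10)(-0.45)] = 0.0775
  C_13 = (-0.05)(-0.15) − (0.80)(-0.45) = 0.3675
  C_21 = −[(-0.20)(0.65) − (-0.05)(-0.15)] = 0.1375
  C_22 = (1.00)(0.65) − (-0.05)(-0.45) = 0.6275
  C_23 = −[(1.00)(-0.15) − (-0.20)(-0.45)] = 0.2400
  C_31 = (-0.20)(-0.10) − (-0.05)(0.80) = 0.0600
  C_32 = −[(1.00)(-0.10) − (-0.05)(-0.05)] = 0.1025
  C_33 = (1.00)(0.80) − (-0.20)(-0.05) = 0.7900
det(I−A) = Σ_j (I−A)_1j·C_1j = (1.00)(0.5050) + (-0.20)(0.0775) + (-0.05)(0.3675) = 0.471125
adj(I−A) = Cᵀ =
  [ 0.5050   0.1375   0.0600]
  [ 0.0775   0.6275   0.1025]
  [ 0.3675   0.2400   0.7900]
(I − A)⁻¹ = adj(I−A) / det(I−A) ≈
  [   1.0719     0.2919     0.1274]
  [   0.1645     1.3319     0.2176]
  [   0.7800     0.5094     1.6768]
First solve x = (I − A)⁻¹ d = adj(I−A)·d / det(I−A); in particular x_S = (0.3675·600 + 0.2400·340 + 0.7900·120) / 0.471125 = 396.90 / 0.471125 ≈ 842.4516.
Intermediate flow from S to S: z_SS = a_SS · x_S = 0.35 × 396.90 / 0.471125 = 138.915 / 0.471125 ≈ 294.86.

z_SS = 294.86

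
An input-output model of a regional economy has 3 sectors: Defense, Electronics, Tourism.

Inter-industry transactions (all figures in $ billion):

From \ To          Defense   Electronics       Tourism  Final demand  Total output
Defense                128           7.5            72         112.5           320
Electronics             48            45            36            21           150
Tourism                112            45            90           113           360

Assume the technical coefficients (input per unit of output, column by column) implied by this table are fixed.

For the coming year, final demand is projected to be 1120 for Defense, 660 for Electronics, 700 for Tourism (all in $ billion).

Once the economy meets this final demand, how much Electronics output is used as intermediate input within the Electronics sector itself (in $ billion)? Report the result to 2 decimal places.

z_22 = 620.40

Technical coefficients a_ij = z_ij / X_j:
  a_11 = 128/320 = 0.40, a_21 = 48/320 = 0.15, a_31 = 112/320 = 0.35
  a_12 = 7.5/150 = 0.05, a_22 = 45/150 = 0.30, a_32 = 45/150 = 0.30
  a_13 = 72/360 = 0.20, a_23 = 36/360 = 0.10, a_33 = 90/360 = 0.25
I − A =
  [   0.60    -0.05    -0.20]
  [  -0.15     0.70    -0.10]
  [  -0.35    -0.30     0.75]
Cofactors of I−A, C_ij = (−1)^(i+j)·(minor ij) (rows/columns in the sector order above):
  C_11 = (0.70)(0.75) − (-0.10)(-0.30) = 0.4950
  C_12 = −[(-0.15)(0.75) − (-0.10)(-0.35)] = 0.1475
  C_13 = (-0.15)(-0.30) − (0.70)(-0.35) = 0.2900
  C_21 = −[(-0.05)(0.75) − (-0.20)(-0.30)] = 0.0975
  C_22 = (0.60)(0.75) − (-0.20)(-0.35) = 0.3800
  C_23 = −[(0.60)(-0.30) − (-0.05)(-0.35)] = 0.1975
  C_31 = (-0.05)(-0.10) − (-0.20)(0.70) = 0.1450
  C_32 = −[(0.60)(-0.10) − (-0.20)(-0.15)] = 0.0900
  C_33 = (0.60)(0.70) − (-0.05)(-0.15) = 0.4125
det(I−A) = Σ_j (I−A)_1j·C_1j = (0.60)(0.4950) + (-0.05)(0.1475) + (-0.20)(0.2900) = 0.231625
adj(I−A) = Cᵀ =
  [ 0.4950   0.0975   0.1450]
  [ 0.1475   0.3800   0.0900]
  [ 0.2900   0.1975   0.4125]
(I − A)⁻¹ = adj(I−A) / det(I−A) ≈
  [   2.1371     0.4209     0.6260]
  [   0.6368     1.6406     0.3886]
  [   1.2520     0.8527     1.7809]
First solve x = (I − A)⁻¹ d = adj(I−A)·d / det(I−A); in particular x_2 = (0.1475·1120 + 0.3800·660 + 0.0900·700) / 0.231625 = 479.00 / 0.231625 ≈ 2067.9978.
Intermediate flow from 2 to 2: z_22 = a_22 · x_2 = 0.30 × 479.00 / 0.231625 = 143.70 / 0.231625 ≈ 620.40.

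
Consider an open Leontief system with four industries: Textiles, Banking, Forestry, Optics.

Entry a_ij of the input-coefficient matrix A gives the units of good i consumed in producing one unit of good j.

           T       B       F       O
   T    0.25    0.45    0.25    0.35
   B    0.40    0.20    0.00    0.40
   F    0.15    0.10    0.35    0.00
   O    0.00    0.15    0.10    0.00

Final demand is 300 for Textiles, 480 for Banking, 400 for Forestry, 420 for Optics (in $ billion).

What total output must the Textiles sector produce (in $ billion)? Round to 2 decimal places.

I − A =
  [   0.75    -0.45    -0.25    -0.35]
  [  -0.40     0.80     0.00    -0.40]
  [  -0.15    -0.10     0.65     0.00]
  [   0.00    -0.15    -0.10     1.00]
Compute the cofactors C_ij = (−1)^(i+j)·(3×3 minor ij) of I−A; the adjugate is their transpose:
adj(I−A) = Cᵀ =
  [ 0.477000   0.355125   0.231000   0.309000]
  [ 0.266000   0.444750   0.144000   0.271000]
  [ 0.151000   0.150375   0.354000   0.113000]
  [ 0.055000   0.081750   0.057000   0.233000]
det(I−A) = Σ_j (I−A)_1j·C_1j = (0.75)(0.477000) + (-0.45)(0.266000) + (-0.25)(0.151000) + (-0.35)(0.055000) = 0.18105
(I − A)⁻¹ = adj(I−A) / det(I−A) ≈
  [   2.6346     1.9615     1.2759     1.7067]
  [   1.4692     2.4565     0.7954     1.4968]
  [   0.8340     0.8306     1.9553     0.6241]
  [   0.3038     0.4515     0.3148     1.2869]
x = (I − A)⁻¹ d = adj(I−A)·d / det(I−A), with det(I−A) = 0.18105:
  x_T = (0.477000·300 + 0.355125·480 + 0.231000·400 + 0.309000·420) / 0.18105 = 535.74 / 0.18105 ≈ 2959.07
  x_B = (0.266000·300 + 0.444750·480 + 0.144000·400 + 0.271000·420) / 0.18105 = 464.70 / 0.18105 ≈ 2566.69
  x_F = (0.151000·300 + 0.150375·480 + 0.354000·400 + 0.113000·420) / 0.18105 = 306.54 / 0.18105 ≈ 1693.12
  x_O = (0.055000·300 + 0.081750·480 + 0.057000·400 + 0.233000·420) / 0.18105 = 176.40 / 0.18105 ≈ 974.32

x_T = 2959.07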